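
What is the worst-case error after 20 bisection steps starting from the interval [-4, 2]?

Bisection error bound: |error| ≤ (b-a)/2^n
|error| ≤ (2 - (-4))/2^20 = 6/2^20
|error| ≤ 0.0000057220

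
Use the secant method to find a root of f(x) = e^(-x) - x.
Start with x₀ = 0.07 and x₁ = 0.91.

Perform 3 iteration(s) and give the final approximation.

f(x) = e^(-x) - x
x₀ = 0.07, x₁ = 0.91

Secant formula: x_{n+1} = x_n - f(x_n)(x_n - x_{n-1})/(f(x_n) - f(x_{n-1}))

Iteration 1:
  f(0.070000) = 0.862394
  f(0.910000) = -0.507476
  x_2 = 0.910000 - (-0.507476)×(0.910000 - 0.070000)/(-0.507476 - 0.862394)
       = 0.598817
Iteration 2:
  f(0.910000) = -0.507476
  f(0.598817) = -0.049356
  x_3 = 0.598817 - (-0.049356)×(0.598817 - 0.910000)/(-0.049356 - (-0.507476))
       = 0.565292
Iteration 3:
  f(0.598817) = -0.049356
  f(0.565292) = 0.002903
  x_4 = 0.565292 - 0.002903×(0.565292 - 0.598817)/(0.002903 - (-0.049356))
       = 0.567154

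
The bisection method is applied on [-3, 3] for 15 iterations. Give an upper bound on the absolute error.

Bisection error bound: |error| ≤ (b-a)/2^n
|error| ≤ (3 - (-3))/2^15 = 6/2^15
|error| ≤ 0.0001831055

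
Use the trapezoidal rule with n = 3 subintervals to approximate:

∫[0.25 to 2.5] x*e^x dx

f(x) = x*e^x
a = 0.25, b = 2.5, n = 3
h = (b - a)/n = 0.750000

Trapezoidal rule: (h/2)[f(x₀) + 2f(x₁) + 2f(x₂) + ... + f(xₙ)]

x_0 = 0.2500, f(x_0) = 0.321006, coefficient = 1
x_1 = 1.0000, f(x_1) = 2.718282, coefficient = 2
x_2 = 1.7500, f(x_2) = 10.070555, coefficient = 2
x_3 = 2.5000, f(x_3) = 30.456235, coefficient = 1

I ≈ (0.750000/2) × 56.354914 = 21.133093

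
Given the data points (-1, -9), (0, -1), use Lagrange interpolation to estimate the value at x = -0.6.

Lagrange interpolation formula:
P(x) = Σ yᵢ × Lᵢ(x)
where Lᵢ(x) = Π_{j≠i} (x - xⱼ)/(xᵢ - xⱼ)

L_0(-0.6) = (-0.6 - 0)/(-1 - 0) = 0.600000
L_1(-0.6) = (-0.6 - (-1))/(0 - (-1)) = 0.400000

P(-0.6) = (-9)×L_0(-0.6) + (-1)×L_1(-0.6)
P(-0.6) = -5.800000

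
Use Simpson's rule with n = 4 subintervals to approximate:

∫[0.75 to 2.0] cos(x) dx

f(x) = cos(x)
a = 0.75, b = 2.0, n = 4
h = (b - a)/n = 0.312500

Simpson's rule: (h/3)[f(x₀) + 4f(x₁) + 2f(x₂) + ... + f(xₙ)]

x_0 = 0.7500, f(x_0) = 0.731689, coefficient = 1
x_1 = 1.0625, f(x_1) = 0.486690, coefficient = 4
x_2 = 1.3750, f(x_2) = 0.194548, coefficient = 2
x_3 = 1.6875, f(x_3) = -0.116439, coefficient = 4
x_4 = 2.0000, f(x_4) = -0.416147, coefficient = 1

I ≈ (0.312500/3) × 2.185640 = 0.227671
Exact value: 0.227659
Error: 0.000012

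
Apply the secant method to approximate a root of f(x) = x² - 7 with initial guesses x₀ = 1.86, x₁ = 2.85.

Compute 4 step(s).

f(x) = x² - 7
x₀ = 1.86, x₁ = 2.85

Secant formula: x_{n+1} = x_n - f(x_n)(x_n - x_{n-1})/(f(x_n) - f(x_{n-1}))

Iteration 1:
  f(1.860000) = -3.540400
  f(2.850000) = 1.122500
  x_2 = 2.850000 - 1.122500×(2.850000 - 1.860000)/(1.122500 - (-3.540400))
       = 2.611677
Iteration 2:
  f(2.850000) = 1.122500
  f(2.611677) = -0.179142
  x_3 = 2.611677 - (-0.179142)×(2.611677 - 2.850000)/(-0.179142 - 1.122500)
       = 2.644477
Iteration 3:
  f(2.611677) = -0.179142
  f(2.644477) = -0.006741
  x_4 = 2.644477 - (-0.006741)×(2.644477 - 2.611677)/(-0.006741 - (-0.179142))
       = 2.645760
Iteration 4:
  f(2.644477) = -0.006741
  f(2.645760) = 0.000044
  x_5 = 2.645760 - 0.000044×(2.645760 - 2.644477)/(0.000044 - (-0.006741))
       = 2.645751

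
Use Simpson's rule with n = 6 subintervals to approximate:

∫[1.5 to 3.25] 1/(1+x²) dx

f(x) = 1/(1+x²)
a = 1.5, b = 3.25, n = 6
h = (b - a)/n = 0.291667

Simpson's rule: (h/3)[f(x₀) + 4f(x₁) + 2f(x₂) + ... + f(xₙ)]

x_0 = 1.5000, f(x_0) = 0.307692, coefficient = 1
x_1 = 1.7917, f(x_1) = 0.237526, coefficient = 4
x_2 = 2.0833, f(x_2) = 0.187256, coefficient = 2
x_3 = 2.3750, f(x_3) = 0.150588, coefficient = 4
x_4 = 2.6667, f(x_4) = 0.123288, coefficient = 2
x_5 = 2.9583, f(x_5) = 0.102546, coefficient = 4
x_6 = 3.2500, f(x_6) = 0.086486, coefficient = 1

I ≈ (0.291667/3) × 2.977906 = 0.289519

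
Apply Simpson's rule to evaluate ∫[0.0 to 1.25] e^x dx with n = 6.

f(x) = e^x
a = 0.0, b = 1.25, n = 6
h = (b - a)/n = 0.208333

Simpson's rule: (h/3)[f(x₀) + 4f(x₁) + 2f(x₂) + ... + f(xₙ)]

x_0 = 0.0000, f(x_0) = 1.000000, coefficient = 1
x_1 = 0.2083, f(x_1) = 1.231624, coefficient = 4
x_2 = 0.4167, f(x_2) = 1.516897, coefficient = 2
x_3 = 0.6250, f(x_3) = 1.868246, coefficient = 4
x_4 = 0.8333, f(x_4) = 2.300976, coefficient = 2
x_5 = 1.0417, f(x_5) = 2.833936, coefficient = 4
x_6 = 1.2500, f(x_6) = 3.490343, coefficient = 1

I ≈ (0.208333/3) × 35.861312 = 2.490369
Exact value: 2.490343
Error: 0.000026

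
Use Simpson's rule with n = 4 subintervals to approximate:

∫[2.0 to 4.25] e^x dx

f(x) = e^x
a = 2.0, b = 4.25, n = 4
h = (b - a)/n = 0.562500

Simpson's rule: (h/3)[f(x₀) + 4f(x₁) + 2f(x₂) + ... + f(xₙ)]

x_0 = 2.0000, f(x_0) = 7.389056, coefficient = 1
x_1 = 2.5625, f(x_1) = 12.968197, coefficient = 4
x_2 = 3.1250, f(x_2) = 22.759895, coefficient = 2
x_3 = 3.6875, f(x_3) = 39.944860, coefficient = 4
x_4 = 4.2500, f(x_4) = 70.105412, coefficient = 1

I ≈ (0.562500/3) × 334.666487 = 62.749966
Exact value: 62.716356
Error: 0.033610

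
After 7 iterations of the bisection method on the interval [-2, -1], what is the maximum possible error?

Bisection error bound: |error| ≤ (b-a)/2^n
|error| ≤ (-1 - (-2))/2^7 = 1/2^7
|error| ≤ 0.0078125000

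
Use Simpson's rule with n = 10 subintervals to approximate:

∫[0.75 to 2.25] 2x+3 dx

f(x) = 2x+3
a = 0.75, b = 2.25, n = 10
h = (b - a)/n = 0.150000

Simpson's rule: (h/3)[f(x₀) + 4f(x₁) + 2f(x₂) + ... + f(xₙ)]

x_0 = 0.7500, f(x_0) = 4.500000, coefficient = 1
x_1 = 0.9000, f(x_1) = 4.800000, coefficient = 4
x_2 = 1.0500, f(x_2) = 5.100000, coefficient = 2
x_3 = 1.2000, f(x_3) = 5.400000, coefficient = 4
x_4 = 1.3500, f(x_4) = 5.700000, coefficient = 2
x_5 = 1.5000, f(x_5) = 6.000000, coefficient = 4
x_6 = 1.6500, f(x_6) = 6.300000, coefficient = 2
x_7 = 1.8000, f(x_7) = 6.600000, coefficient = 4
x_8 = 1.9500, f(x_8) = 6.900000, coefficient = 2
x_9 = 2.1000, f(x_9) = 7.200000, coefficient = 4
x_10 = 2.2500, f(x_10) = 7.500000, coefficient = 1

I ≈ (0.150000/3) × 180.000000 = 9.000000
Exact value: 9.000000
Error: 0.000000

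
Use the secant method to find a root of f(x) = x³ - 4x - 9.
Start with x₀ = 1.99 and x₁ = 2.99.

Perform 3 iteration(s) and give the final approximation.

f(x) = x³ - 4x - 9
x₀ = 1.99, x₁ = 2.99

Secant formula: x_{n+1} = x_n - f(x_n)(x_n - x_{n-1})/(f(x_n) - f(x_{n-1}))

Iteration 1:
  f(1.990000) = -9.079401
  f(2.990000) = 5.770899
  x_2 = 2.990000 - 5.770899×(2.990000 - 1.990000)/(5.770899 - (-9.079401))
       = 2.601395
Iteration 2:
  f(2.990000) = 5.770899
  f(2.601395) = -1.801272
  x_3 = 2.601395 - (-1.801272)×(2.601395 - 2.990000)/(-1.801272 - 5.770899)
       = 2.693837
Iteration 3:
  f(2.601395) = -1.801272
  f(2.693837) = -0.226831
  x_4 = 2.693837 - (-0.226831)×(2.693837 - 2.601395)/(-0.226831 - (-1.801272))
       = 2.707155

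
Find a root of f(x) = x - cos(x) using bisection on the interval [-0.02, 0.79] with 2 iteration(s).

f(x) = x - cos(x)
Initial interval: [-0.02, 0.79]

Iteration 1:
  c_1 = (-0.020000 + 0.790000)/2 = 0.385000
  f(c_1) = f(0.385000) = -0.541798
  f(a) × f(c) ≥ 0, new interval: [0.385000, 0.790000]
Iteration 2:
  c_2 = (0.385000 + 0.790000)/2 = 0.587500
  f(c_2) = f(0.587500) = -0.244829
  f(a) × f(c) ≥ 0, new interval: [0.587500, 0.790000]

After 2 iteration(s), the approximation is c_2 = 0.587500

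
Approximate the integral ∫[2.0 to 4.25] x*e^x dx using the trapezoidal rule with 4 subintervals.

f(x) = x*e^x
a = 2.0, b = 4.25, n = 4
h = (b - a)/n = 0.562500

Trapezoidal rule: (h/2)[f(x₀) + 2f(x₁) + 2f(x₂) + ... + f(xₙ)]

x_0 = 2.0000, f(x_0) = 14.778112, coefficient = 1
x_1 = 2.5625, f(x_1) = 33.231006, coefficient = 2
x_2 = 3.1250, f(x_2) = 71.124672, coefficient = 2
x_3 = 3.6875, f(x_3) = 147.296671, coefficient = 2
x_4 = 4.2500, f(x_4) = 297.948002, coefficient = 1

I ≈ (0.562500/2) × 816.030812 = 229.508666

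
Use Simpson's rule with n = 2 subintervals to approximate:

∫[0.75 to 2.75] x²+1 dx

f(x) = x²+1
a = 0.75, b = 2.75, n = 2
h = (b - a)/n = 1.000000

Simpson's rule: (h/3)[f(x₀) + 4f(x₁) + 2f(x₂) + ... + f(xₙ)]

x_0 = 0.7500, f(x_0) = 1.562500, coefficient = 1
x_1 = 1.7500, f(x_1) = 4.062500, coefficient = 4
x_2 = 2.7500, f(x_2) = 8.562500, coefficient = 1

I ≈ (1.000000/3) × 26.375000 = 8.791667
Exact value: 8.791667
Error: 0.000000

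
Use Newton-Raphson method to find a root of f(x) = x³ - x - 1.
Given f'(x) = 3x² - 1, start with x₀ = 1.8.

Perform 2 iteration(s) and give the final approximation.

f(x) = x³ - x - 1
f'(x) = 3x² - 1
x₀ = 1.8

Newton-Raphson formula: x_{n+1} = x_n - f(x_n)/f'(x_n)

Iteration 1:
  f(1.800000) = 3.032000
  f'(1.800000) = 8.720000
  x_1 = 1.800000 - 3.032000/8.720000 = 1.452294
Iteration 2:
  f(1.452294) = 0.610821
  f'(1.452294) = 5.327470
  x_2 = 1.452294 - 0.610821/5.327470 = 1.337639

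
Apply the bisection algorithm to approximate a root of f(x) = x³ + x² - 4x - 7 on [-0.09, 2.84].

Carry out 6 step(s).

f(x) = x³ + x² - 4x - 7
Initial interval: [-0.09, 2.84]

Iteration 1:
  c_1 = (-0.090000 + 2.840000)/2 = 1.375000
  f(c_1) = f(1.375000) = -8.009766
  f(a) × f(c) ≥ 0, new interval: [1.375000, 2.840000]
Iteration 2:
  c_2 = (1.375000 + 2.840000)/2 = 2.107500
  f(c_2) = f(2.107500) = -1.627864
  f(a) × f(c) ≥ 0, new interval: [2.107500, 2.840000]
Iteration 3:
  c_3 = (2.107500 + 2.840000)/2 = 2.473750
  f(c_3) = f(2.473750) = 4.362401
  f(a) × f(c) < 0, new interval: [2.107500, 2.473750]
Iteration 4:
  c_4 = (2.107500 + 2.473750)/2 = 2.290625
  f(c_4) = f(2.290625) = 1.103287
  f(a) × f(c) < 0, new interval: [2.107500, 2.290625]
Iteration 5:
  c_5 = (2.107500 + 2.290625)/2 = 2.199063
  f(c_5) = f(2.199063) = -0.325981
  f(a) × f(c) ≥ 0, new interval: [2.199063, 2.290625]
Iteration 6:
  c_6 = (2.199063 + 2.290625)/2 = 2.244844
  f(c_6) = f(2.244844) = 0.372442
  f(a) × f(c) < 0, new interval: [2.199063, 2.244844]

After 6 iteration(s), the approximation is c_6 = 2.244844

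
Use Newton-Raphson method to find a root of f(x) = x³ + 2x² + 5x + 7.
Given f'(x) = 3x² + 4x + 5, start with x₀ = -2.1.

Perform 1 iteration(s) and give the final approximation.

f(x) = x³ + 2x² + 5x + 7
f'(x) = 3x² + 4x + 5
x₀ = -2.1

Newton-Raphson formula: x_{n+1} = x_n - f(x_n)/f'(x_n)

Iteration 1:
  f(-2.100000) = -3.941000
  f'(-2.100000) = 9.830000
  x_1 = -2.100000 - (-3.941000)/9.830000 = -1.699084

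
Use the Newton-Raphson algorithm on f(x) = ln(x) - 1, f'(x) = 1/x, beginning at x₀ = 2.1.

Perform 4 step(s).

f(x) = ln(x) - 1
f'(x) = 1/x
x₀ = 2.1

Newton-Raphson formula: x_{n+1} = x_n - f(x_n)/f'(x_n)

Iteration 1:
  f(2.100000) = -0.258063
  f'(2.100000) = 0.476190
  x_1 = 2.100000 - (-0.258063)/0.476190 = 2.641932
Iteration 2:
  f(2.641932) = -0.028490
  f'(2.641932) = 0.378511
  x_2 = 2.641932 - (-0.028490)/0.378511 = 2.717199
Iteration 3:
  f(2.717199) = -0.000398
  f'(2.717199) = 0.368026
  x_3 = 2.717199 - (-0.000398)/0.368026 = 2.718282
Iteration 4:
  f(2.718282) = 0.000000
  f'(2.718282) = 0.367879
  x_4 = 2.718282 - 0.000000/0.367879 = 2.718282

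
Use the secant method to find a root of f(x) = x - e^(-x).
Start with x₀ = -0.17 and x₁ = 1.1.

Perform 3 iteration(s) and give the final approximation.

f(x) = x - e^(-x)
x₀ = -0.17, x₁ = 1.1

Secant formula: x_{n+1} = x_n - f(x_n)(x_n - x_{n-1})/(f(x_n) - f(x_{n-1}))

Iteration 1:
  f(-0.170000) = -1.355305
  f(1.100000) = 0.767129
  x_2 = 1.100000 - 0.767129×(1.100000 - (-0.170000))/(0.767129 - (-1.355305))
       = 0.640973
Iteration 2:
  f(1.100000) = 0.767129
  f(0.640973) = 0.114194
  x_3 = 0.640973 - 0.114194×(0.640973 - 1.100000)/(0.114194 - 0.767129)
       = 0.560693
Iteration 3:
  f(0.640973) = 0.114194
  f(0.560693) = -0.010121
  x_4 = 0.560693 - (-0.010121)×(0.560693 - 0.640973)/(-0.010121 - 0.114194)
       = 0.567229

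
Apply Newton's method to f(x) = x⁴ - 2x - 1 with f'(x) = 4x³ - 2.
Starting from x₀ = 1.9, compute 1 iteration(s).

f(x) = x⁴ - 2x - 1
f'(x) = 4x³ - 2
x₀ = 1.9

Newton-Raphson formula: x_{n+1} = x_n - f(x_n)/f'(x_n)

Iteration 1:
  f(1.900000) = 8.232100
  f'(1.900000) = 25.436000
  x_1 = 1.900000 - 8.232100/25.436000 = 1.576360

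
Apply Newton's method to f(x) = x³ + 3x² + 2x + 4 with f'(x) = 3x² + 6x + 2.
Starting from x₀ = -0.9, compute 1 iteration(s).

f(x) = x³ + 3x² + 2x + 4
f'(x) = 3x² + 6x + 2
x₀ = -0.9

Newton-Raphson formula: x_{n+1} = x_n - f(x_n)/f'(x_n)

Iteration 1:
  f(-0.900000) = 3.901000
  f'(-0.900000) = -0.970000
  x_1 = -0.900000 - 3.901000/(-0.970000) = 3.121649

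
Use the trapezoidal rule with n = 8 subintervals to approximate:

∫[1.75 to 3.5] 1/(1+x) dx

f(x) = 1/(1+x)
a = 1.75, b = 3.5, n = 8
h = (b - a)/n = 0.218750

Trapezoidal rule: (h/2)[f(x₀) + 2f(x₁) + 2f(x₂) + ... + f(xₙ)]

x_0 = 1.7500, f(x_0) = 0.363636, coefficient = 1
x_1 = 1.9688, f(x_1) = 0.336842, coefficient = 2
x_2 = 2.1875, f(x_2) = 0.313725, coefficient = 2
x_3 = 2.4062, f(x_3) = 0.293578, coefficient = 2
x_4 = 2.6250, f(x_4) = 0.275862, coefficient = 2
x_5 = 2.8438, f(x_5) = 0.260163, coefficient = 2
x_6 = 3.0625, f(x_6) = 0.246154, coefficient = 2
x_7 = 3.2812, f(x_7) = 0.233577, coefficient = 2
x_8 = 3.5000, f(x_8) = 0.222222, coefficient = 1

I ≈ (0.218750/2) × 4.505660 = 0.492807
Exact value: 0.492476
Error: 0.000330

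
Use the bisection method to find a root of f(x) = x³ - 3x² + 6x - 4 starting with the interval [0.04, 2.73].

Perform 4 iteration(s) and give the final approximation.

f(x) = x³ - 3x² + 6x - 4
Initial interval: [0.04, 2.73]

Iteration 1:
  c_1 = (0.040000 + 2.730000)/2 = 1.385000
  f(c_1) = f(1.385000) = 1.212067
  f(a) × f(c) < 0, new interval: [0.040000, 1.385000]
Iteration 2:
  c_2 = (0.040000 + 1.385000)/2 = 0.712500
  f(c_2) = f(0.712500) = -0.886264
  f(a) × f(c) ≥ 0, new interval: [0.712500, 1.385000]
Iteration 3:
  c_3 = (0.712500 + 1.385000)/2 = 1.048750
  f(c_3) = f(1.048750) = 0.146366
  f(a) × f(c) < 0, new interval: [0.712500, 1.048750]
Iteration 4:
  c_4 = (0.712500 + 1.048750)/2 = 0.880625
  f(c_4) = f(0.880625) = -0.359826
  f(a) × f(c) ≥ 0, new interval: [0.880625, 1.048750]

After 4 iteration(s), the approximation is c_4 = 0.880625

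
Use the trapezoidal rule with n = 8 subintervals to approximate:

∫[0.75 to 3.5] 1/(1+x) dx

f(x) = 1/(1+x)
a = 0.75, b = 3.5, n = 8
h = (b - a)/n = 0.343750

Trapezoidal rule: (h/2)[f(x₀) + 2f(x₁) + 2f(x₂) + ... + f(xₙ)]

x_0 = 0.7500, f(x_0) = 0.571429, coefficient = 1
x_1 = 1.0938, f(x_1) = 0.477612, coefficient = 2
x_2 = 1.4375, f(x_2) = 0.410256, coefficient = 2
x_3 = 1.7812, f(x_3) = 0.359551, coefficient = 2
x_4 = 2.1250, f(x_4) = 0.320000, coefficient = 2
x_5 = 2.4688, f(x_5) = 0.288288, coefficient = 2
x_6 = 2.8125, f(x_6) = 0.262295, coefficient = 2
x_7 = 3.1562, f(x_7) = 0.240602, coefficient = 2
x_8 = 3.5000, f(x_8) = 0.222222, coefficient = 1

I ≈ (0.343750/2) × 5.510858 = 0.947179
Exact value: 0.944462
Error: 0.002717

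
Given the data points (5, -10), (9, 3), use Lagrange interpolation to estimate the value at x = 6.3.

Lagrange interpolation formula:
P(x) = Σ yᵢ × Lᵢ(x)
where Lᵢ(x) = Π_{j≠i} (x - xⱼ)/(xᵢ - xⱼ)

L_0(6.3) = (6.3 - 9)/(5 - 9) = 0.675000
L_1(6.3) = (6.3 - 5)/(9 - 5) = 0.325000

P(6.3) = (-10)×L_0(6.3) + 3×L_1(6.3)
P(6.3) = -5.775000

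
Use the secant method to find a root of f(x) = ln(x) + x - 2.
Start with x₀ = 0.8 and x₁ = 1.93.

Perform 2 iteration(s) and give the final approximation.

f(x) = ln(x) + x - 2
x₀ = 0.8, x₁ = 1.93

Secant formula: x_{n+1} = x_n - f(x_n)(x_n - x_{n-1})/(f(x_n) - f(x_{n-1}))

Iteration 1:
  f(0.800000) = -1.423144
  f(1.930000) = 0.587520
  x_2 = 1.930000 - 0.587520×(1.930000 - 0.800000)/(0.587520 - (-1.423144))
       = 1.599812
Iteration 2:
  f(1.930000) = 0.587520
  f(1.599812) = 0.069698
  x_3 = 1.599812 - 0.069698×(1.599812 - 1.930000)/(0.069698 - 0.587520)
       = 1.555369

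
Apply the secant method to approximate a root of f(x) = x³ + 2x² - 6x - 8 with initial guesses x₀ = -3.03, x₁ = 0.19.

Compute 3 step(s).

f(x) = x³ + 2x² - 6x - 8
x₀ = -3.03, x₁ = 0.19

Secant formula: x_{n+1} = x_n - f(x_n)(x_n - x_{n-1})/(f(x_n) - f(x_{n-1}))

Iteration 1:
  f(-3.030000) = 0.723673
  f(0.190000) = -9.060941
  x_2 = 0.190000 - (-9.060941)×(0.190000 - (-3.030000))/(-9.060941 - 0.723673)
       = -2.791848
Iteration 2:
  f(0.190000) = -9.060941
  f(-2.791848) = 2.579097
  x_3 = -2.791848 - 2.579097×(-2.791848 - 0.190000)/(2.579097 - (-9.060941))
       = -2.131156
Iteration 3:
  f(-2.791848) = 2.579097
  f(-2.131156) = 4.191249
  x_4 = -2.131156 - 4.191249×(-2.131156 - (-2.791848))/(4.191249 - 2.579097)
       = -3.848813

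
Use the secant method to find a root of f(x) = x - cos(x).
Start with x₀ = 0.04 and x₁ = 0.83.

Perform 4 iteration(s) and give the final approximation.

f(x) = x - cos(x)
x₀ = 0.04, x₁ = 0.83

Secant formula: x_{n+1} = x_n - f(x_n)(x_n - x_{n-1})/(f(x_n) - f(x_{n-1}))

Iteration 1:
  f(0.040000) = -0.959200
  f(0.830000) = 0.155124
  x_2 = 0.830000 - 0.155124×(0.830000 - 0.040000)/(0.155124 - (-0.959200))
       = 0.720025
Iteration 2:
  f(0.830000) = 0.155124
  f(0.720025) = -0.031765
  x_3 = 0.720025 - (-0.031765)×(0.720025 - 0.830000)/(-0.031765 - 0.155124)
       = 0.738717
Iteration 3:
  f(0.720025) = -0.031765
  f(0.738717) = -0.000616
  x_4 = 0.738717 - (-0.000616)×(0.738717 - 0.720025)/(-0.000616 - (-0.031765))
       = 0.739087
Iteration 4:
  f(0.738717) = -0.000616
  f(0.739087) = 0.000003
  x_5 = 0.739087 - 0.000003×(0.739087 - 0.738717)/(0.000003 - (-0.000616))
       = 0.739085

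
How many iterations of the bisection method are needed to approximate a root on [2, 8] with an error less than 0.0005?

We need (b-a)/2^n ≤ 0.0005
(8 - 2)/2^n ≤ 0.0005
6/2^n ≤ 0.0005
2^n ≥ 12000
n ≥ log₂(12000) = 13.55
n ≥ 14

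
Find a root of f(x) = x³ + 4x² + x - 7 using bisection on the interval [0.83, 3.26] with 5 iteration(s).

f(x) = x³ + 4x² + x - 7
Initial interval: [0.83, 3.26]

Iteration 1:
  c_1 = (0.830000 + 3.260000)/2 = 2.045000
  f(c_1) = f(2.045000) = 20.325341
  f(a) × f(c) < 0, new interval: [0.830000, 2.045000]
Iteration 2:
  c_2 = (0.830000 + 2.045000)/2 = 1.437500
  f(c_2) = f(1.437500) = 5.673584
  f(a) × f(c) < 0, new interval: [0.830000, 1.437500]
Iteration 3:
  c_3 = (0.830000 + 1.437500)/2 = 1.133750
  f(c_3) = f(1.133750) = 0.732616
  f(a) × f(c) < 0, new interval: [0.830000, 1.133750]
Iteration 4:
  c_4 = (0.830000 + 1.133750)/2 = 0.981875
  f(c_4) = f(0.981875) = -1.215206
  f(a) × f(c) ≥ 0, new interval: [0.981875, 1.133750]
Iteration 5:
  c_5 = (0.981875 + 1.133750)/2 = 1.057813
  f(c_5) = f(1.057813) = -0.282661
  f(a) × f(c) ≥ 0, new interval: [1.057813, 1.133750]

After 5 iteration(s), the approximation is c_5 = 1.057813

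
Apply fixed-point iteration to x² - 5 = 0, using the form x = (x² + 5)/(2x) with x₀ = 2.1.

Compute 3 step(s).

Equation: x² - 5 = 0
Fixed-point form: x = (x² + 5)/(2x)
x₀ = 2.1

x_1 = g(2.100000) = 2.240476
x_2 = g(2.240476) = 2.236072
x_3 = g(2.236072) = 2.236068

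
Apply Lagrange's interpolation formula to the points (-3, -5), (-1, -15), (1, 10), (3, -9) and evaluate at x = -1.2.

Lagrange interpolation formula:
P(x) = Σ yᵢ × Lᵢ(x)
where Lᵢ(x) = Π_{j≠i} (x - xⱼ)/(xᵢ - xⱼ)

L_0(-1.2) = (-1.2 - (-1))/(-3 - (-1)) × (-1.2 - 1)/(-3 - 1) × (-1.2 - 3)/(-3 - 3) = 0.038500
L_1(-1.2) = (-1.2 - (-3))/(-1 - (-3)) × (-1.2 - 1)/(-1 - 1) × (-1.2 - 3)/(-1 - 3) = 1.039500
L_2(-1.2) = (-1.2 - (-3))/(1 - (-3)) × (-1.2 - (-1))/(1 - (-1)) × (-1.2 - 3)/(1 - 3) = -0.094500
L_3(-1.2) = (-1.2 - (-3))/(3 - (-3)) × (-1.2 - (-1))/(3 - (-1)) × (-1.2 - 1)/(3 - 1) = 0.016500

P(-1.2) = (-5)×L_0(-1.2) + (-15)×L_1(-1.2) + 10×L_2(-1.2) + (-9)×L_3(-1.2)
P(-1.2) = -16.878500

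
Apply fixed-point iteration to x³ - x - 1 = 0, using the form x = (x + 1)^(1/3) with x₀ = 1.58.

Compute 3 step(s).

Equation: x³ - x - 1 = 0
Fixed-point form: x = (x + 1)^(1/3)
x₀ = 1.58

x_1 = g(1.580000) = 1.371534
x_2 = g(1.371534) = 1.333551
x_3 = g(1.333551) = 1.326394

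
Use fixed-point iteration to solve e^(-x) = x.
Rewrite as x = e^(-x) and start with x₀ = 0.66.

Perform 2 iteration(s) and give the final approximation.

Equation: e^(-x) = x
Fixed-point form: x = e^(-x)
x₀ = 0.66

x_1 = g(0.660000) = 0.516851
x_2 = g(0.516851) = 0.596395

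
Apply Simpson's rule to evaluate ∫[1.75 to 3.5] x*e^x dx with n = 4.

f(x) = x*e^x
a = 1.75, b = 3.5, n = 4
h = (b - a)/n = 0.437500

Simpson's rule: (h/3)[f(x₀) + 4f(x₁) + 2f(x₂) + ... + f(xₙ)]

x_0 = 1.7500, f(x_0) = 10.070555, coefficient = 1
x_1 = 2.1875, f(x_1) = 19.496975, coefficient = 4
x_2 = 2.6250, f(x_2) = 36.237007, coefficient = 2
x_3 = 3.0625, f(x_3) = 65.479137, coefficient = 4
x_4 = 3.5000, f(x_4) = 115.904082, coefficient = 1

I ≈ (0.437500/3) × 538.353101 = 78.509827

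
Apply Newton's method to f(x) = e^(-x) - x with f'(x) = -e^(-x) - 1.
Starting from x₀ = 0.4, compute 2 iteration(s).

f(x) = e^(-x) - x
f'(x) = -e^(-x) - 1
x₀ = 0.4

Newton-Raphson formula: x_{n+1} = x_n - f(x_n)/f'(x_n)

Iteration 1:
  f(0.400000) = 0.270320
  f'(0.400000) = -1.670320
  x_1 = 0.400000 - 0.270320/(-1.670320) = 0.561837
Iteration 2:
  f(0.561837) = 0.008323
  f'(0.561837) = -1.570161
  x_2 = 0.561837 - 0.008323/(-1.570161) = 0.567138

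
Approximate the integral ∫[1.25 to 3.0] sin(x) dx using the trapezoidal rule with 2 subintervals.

f(x) = sin(x)
a = 1.25, b = 3.0, n = 2
h = (b - a)/n = 0.875000

Trapezoidal rule: (h/2)[f(x₀) + 2f(x₁) + 2f(x₂) + ... + f(xₙ)]

x_0 = 1.2500, f(x_0) = 0.948985, coefficient = 1
x_1 = 2.1250, f(x_1) = 0.850320, coefficient = 2
x_2 = 3.0000, f(x_2) = 0.141120, coefficient = 1

I ≈ (0.875000/2) × 2.790744 = 1.220951
Exact value: 1.305315
Error: 0.084364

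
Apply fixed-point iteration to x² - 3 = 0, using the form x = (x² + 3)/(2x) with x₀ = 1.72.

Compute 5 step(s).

Equation: x² - 3 = 0
Fixed-point form: x = (x² + 3)/(2x)
x₀ = 1.72

x_1 = g(1.720000) = 1.732093
x_2 = g(1.732093) = 1.732051
x_3 = g(1.732051) = 1.732051
x_4 = g(1.732051) = 1.732051
x_5 = g(1.732051) = 1.732051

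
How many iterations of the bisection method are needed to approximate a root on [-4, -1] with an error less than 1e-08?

We need (b-a)/2^n ≤ 1e-08
(-1 - (-4))/2^n ≤ 1e-08
3/2^n ≤ 1e-08
2^n ≥ 300000000
n ≥ log₂(300000000) = 28.16
n ≥ 29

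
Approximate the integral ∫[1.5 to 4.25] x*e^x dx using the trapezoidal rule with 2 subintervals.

f(x) = x*e^x
a = 1.5, b = 4.25, n = 2
h = (b - a)/n = 1.375000

Trapezoidal rule: (h/2)[f(x₀) + 2f(x₁) + 2f(x₂) + ... + f(xₙ)]

x_0 = 1.5000, f(x_0) = 6.722534, coefficient = 1
x_1 = 2.8750, f(x_1) = 50.960594, coefficient = 2
x_2 = 4.2500, f(x_2) = 297.948002, coefficient = 1

I ≈ (1.375000/2) × 406.591725 = 279.531811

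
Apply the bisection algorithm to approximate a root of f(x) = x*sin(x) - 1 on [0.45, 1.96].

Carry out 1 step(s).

f(x) = x*sin(x) - 1
Initial interval: [0.45, 1.96]

Iteration 1:
  c_1 = (0.450000 + 1.960000)/2 = 1.205000
  f(c_1) = f(1.205000) = 0.125276
  f(a) × f(c) < 0, new interval: [0.450000, 1.205000]

After 1 iteration(s), the approximation is c_1 = 1.205000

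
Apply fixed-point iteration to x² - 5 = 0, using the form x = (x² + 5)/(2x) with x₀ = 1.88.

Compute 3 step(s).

Equation: x² - 5 = 0
Fixed-point form: x = (x² + 5)/(2x)
x₀ = 1.88

x_1 = g(1.880000) = 2.269787
x_2 = g(2.269787) = 2.236318
x_3 = g(2.236318) = 2.236068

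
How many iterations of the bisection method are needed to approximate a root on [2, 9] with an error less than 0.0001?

We need (b-a)/2^n ≤ 0.0001
(9 - 2)/2^n ≤ 0.0001
7/2^n ≤ 0.0001
2^n ≥ 70000
n ≥ log₂(70000) = 16.10
n ≥ 17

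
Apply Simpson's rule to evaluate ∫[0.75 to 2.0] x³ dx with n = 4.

f(x) = x³
a = 0.75, b = 2.0, n = 4
h = (b - a)/n = 0.312500

Simpson's rule: (h/3)[f(x₀) + 4f(x₁) + 2f(x₂) + ... + f(xₙ)]

x_0 = 0.7500, f(x_0) = 0.421875, coefficient = 1
x_1 = 1.0625, f(x_1) = 1.199463, coefficient = 4
x_2 = 1.3750, f(x_2) = 2.599609, coefficient = 2
x_3 = 1.6875, f(x_3) = 4.805420, coefficient = 4
x_4 = 2.0000, f(x_4) = 8.000000, coefficient = 1

I ≈ (0.312500/3) × 37.640625 = 3.920898
Exact value: 3.920898
Error: 0.000000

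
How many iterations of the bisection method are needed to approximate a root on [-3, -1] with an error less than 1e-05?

We need (b-a)/2^n ≤ 1e-05
(-1 - (-3))/2^n ≤ 1e-05
2/2^n ≤ 1e-05
2^n ≥ 200000
n ≥ log₂(200000) = 17.61
n ≥ 18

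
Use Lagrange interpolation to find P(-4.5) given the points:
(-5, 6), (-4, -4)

Lagrange interpolation formula:
P(x) = Σ yᵢ × Lᵢ(x)
where Lᵢ(x) = Π_{j≠i} (x - xⱼ)/(xᵢ - xⱼ)

L_0(-4.5) = (-4.5 - (-4))/(-5 - (-4)) = 0.500000
L_1(-4.5) = (-4.5 - (-5))/(-4 - (-5)) = 0.500000

P(-4.5) = 6×L_0(-4.5) + (-4)×L_1(-4.5)
P(-4.5) = 1.000000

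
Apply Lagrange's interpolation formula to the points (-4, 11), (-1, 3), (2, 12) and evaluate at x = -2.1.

Lagrange interpolation formula:
P(x) = Σ yᵢ × Lᵢ(x)
where Lᵢ(x) = Π_{j≠i} (x - xⱼ)/(xᵢ - xⱼ)

L_0(-2.1) = (-2.1 - (-1))/(-4 - (-1)) × (-2.1 - 2)/(-4 - 2) = 0.250556
L_1(-2.1) = (-2.1 - (-4))/(-1 - (-4)) × (-2.1 - 2)/(-1 - 2) = 0.865556
L_2(-2.1) = (-2.1 - (-4))/(2 - (-4)) × (-2.1 - (-1))/(2 - (-1)) = -0.116111

P(-2.1) = 11×L_0(-2.1) + 3×L_1(-2.1) + 12×L_2(-2.1)
P(-2.1) = 3.959444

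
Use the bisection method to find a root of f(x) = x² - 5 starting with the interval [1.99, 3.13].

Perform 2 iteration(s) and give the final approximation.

f(x) = x² - 5
Initial interval: [1.99, 3.13]

Iteration 1:
  c_1 = (1.990000 + 3.130000)/2 = 2.560000
  f(c_1) = f(2.560000) = 1.553600
  f(a) × f(c) < 0, new interval: [1.990000, 2.560000]
Iteration 2:
  c_2 = (1.990000 + 2.560000)/2 = 2.275000
  f(c_2) = f(2.275000) = 0.175625
  f(a) × f(c) < 0, new interval: [1.990000, 2.275000]

After 2 iteration(s), the approximation is c_2 = 2.275000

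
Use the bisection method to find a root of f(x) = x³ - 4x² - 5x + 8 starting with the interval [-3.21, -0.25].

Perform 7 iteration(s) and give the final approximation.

f(x) = x³ - 4x² - 5x + 8
Initial interval: [-3.21, -0.25]

Iteration 1:
  c_1 = (-3.210000 + (-0.250000))/2 = -1.730000
  f(c_1) = f(-1.730000) = -0.499317
  f(a) × f(c) ≥ 0, new interval: [-1.730000, -0.250000]
Iteration 2:
  c_2 = (-1.730000 + (-0.250000))/2 = -0.990000
  f(c_2) = f(-0.990000) = 8.059301
  f(a) × f(c) < 0, new interval: [-1.730000, -0.990000]
Iteration 3:
  c_3 = (-1.730000 + (-0.990000))/2 = -1.360000
  f(c_3) = f(-1.360000) = 4.886144
  f(a) × f(c) < 0, new interval: [-1.730000, -1.360000]
Iteration 4:
  c_4 = (-1.730000 + (-1.360000))/2 = -1.545000
  f(c_4) = f(-1.545000) = 2.488946
  f(a) × f(c) < 0, new interval: [-1.730000, -1.545000]
Iteration 5:
  c_5 = (-1.730000 + (-1.545000))/2 = -1.637500
  f(c_5) = f(-1.637500) = 1.071072
  f(a) × f(c) < 0, new interval: [-1.730000, -1.637500]
Iteration 6:
  c_6 = (-1.730000 + (-1.637500))/2 = -1.683750
  f(c_6) = f(-1.683750) = 0.305239
  f(a) × f(c) < 0, new interval: [-1.730000, -1.683750]
Iteration 7:
  c_7 = (-1.730000 + (-1.683750))/2 = -1.706875
  f(c_7) = f(-1.706875) = -0.092162
  f(a) × f(c) ≥ 0, new interval: [-1.706875, -1.683750]

After 7 iteration(s), the approximation is c_7 = -1.706875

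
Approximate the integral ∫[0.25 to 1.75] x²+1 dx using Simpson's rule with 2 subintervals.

f(x) = x²+1
a = 0.25, b = 1.75, n = 2
h = (b - a)/n = 0.750000

Simpson's rule: (h/3)[f(x₀) + 4f(x₁) + 2f(x₂) + ... + f(xₙ)]

x_0 = 0.2500, f(x_0) = 1.062500, coefficient = 1
x_1 = 1.0000, f(x_1) = 2.000000, coefficient = 4
x_2 = 1.7500, f(x_2) = 4.062500, coefficient = 1

I ≈ (0.750000/3) × 13.125000 = 3.281250
Exact value: 3.281250
Error: 0.000000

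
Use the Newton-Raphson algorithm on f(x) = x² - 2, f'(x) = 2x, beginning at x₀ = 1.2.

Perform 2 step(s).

f(x) = x² - 2
f'(x) = 2x
x₀ = 1.2

Newton-Raphson formula: x_{n+1} = x_n - f(x_n)/f'(x_n)

Iteration 1:
  f(1.200000) = -0.560000
  f'(1.200000) = 2.400000
  x_1 = 1.200000 - (-0.560000)/2.400000 = 1.433333
Iteration 2:
  f(1.433333) = 0.054444
  f'(1.433333) = 2.866667
  x_2 = 1.433333 - 0.054444/2.866667 = 1.414341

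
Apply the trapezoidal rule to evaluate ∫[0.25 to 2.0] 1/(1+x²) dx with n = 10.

f(x) = 1/(1+x²)
a = 0.25, b = 2.0, n = 10
h = (b - a)/n = 0.175000

Trapezoidal rule: (h/2)[f(x₀) + 2f(x₁) + 2f(x₂) + ... + f(xₙ)]

x_0 = 0.2500, f(x_0) = 0.941176, coefficient = 1
x_1 = 0.4250, f(x_1) = 0.847009, coefficient = 2
x_2 = 0.6000, f(x_2) = 0.735294, coefficient = 2
x_3 = 0.7750, f(x_3) = 0.624756, coefficient = 2
x_4 = 0.9500, f(x_4) = 0.525624, coefficient = 2
x_5 = 1.1250, f(x_5) = 0.441379, coefficient = 2
x_6 = 1.3000, f(x_6) = 0.371747, coefficient = 2
x_7 = 1.4750, f(x_7) = 0.314899, coefficient = 2
x_8 = 1.6500, f(x_8) = 0.268637, coefficient = 2
x_9 = 1.8250, f(x_9) = 0.230914, coefficient = 2
x_10 = 2.0000, f(x_10) = 0.200000, coefficient = 1

I ≈ (0.175000/2) × 9.861694 = 0.862898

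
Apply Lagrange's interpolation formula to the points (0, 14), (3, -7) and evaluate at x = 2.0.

Lagrange interpolation formula:
P(x) = Σ yᵢ × Lᵢ(x)
where Lᵢ(x) = Π_{j≠i} (x - xⱼ)/(xᵢ - xⱼ)

L_0(2.0) = (2.0 - 3)/(0 - 3) = 0.333333
L_1(2.0) = (2.0 - 0)/(3 - 0) = 0.666667

P(2.0) = 14×L_0(2.0) + (-7)×L_1(2.0)
P(2.0) = 0.000000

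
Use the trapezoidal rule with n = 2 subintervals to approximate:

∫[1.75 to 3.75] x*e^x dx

f(x) = x*e^x
a = 1.75, b = 3.75, n = 2
h = (b - a)/n = 1.000000

Trapezoidal rule: (h/2)[f(x₀) + 2f(x₁) + 2f(x₂) + ... + f(xₙ)]

x_0 = 1.7500, f(x_0) = 10.070555, coefficient = 1
x_1 = 2.7500, f(x_1) = 43.017238, coefficient = 2
x_2 = 3.7500, f(x_2) = 159.454058, coefficient = 1

I ≈ (1.000000/2) × 255.559088 = 127.779544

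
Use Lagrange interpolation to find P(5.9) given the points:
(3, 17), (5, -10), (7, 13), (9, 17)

Lagrange interpolation formula:
P(x) = Σ yᵢ × Lᵢ(x)
where Lᵢ(x) = Π_{j≠i} (x - xⱼ)/(xᵢ - xⱼ)

L_0(5.9) = (5.9 - 5)/(3 - 5) × (5.9 - 7)/(3 - 7) × (5.9 - 9)/(3 - 9) = -0.063937
L_1(5.9) = (5.9 - 3)/(5 - 3) × (5.9 - 7)/(5 - 7) × (5.9 - 9)/(5 - 9) = 0.618062
L_2(5.9) = (5.9 - 3)/(7 - 3) × (5.9 - 5)/(7 - 5) × (5.9 - 9)/(7 - 9) = 0.505688
L_3(5.9) = (5.9 - 3)/(9 - 3) × (5.9 - 5)/(9 - 5) × (5.9 - 7)/(9 - 7) = -0.059813

P(5.9) = 17×L_0(5.9) + (-10)×L_1(5.9) + 13×L_2(5.9) + 17×L_3(5.9)
P(5.9) = -1.710437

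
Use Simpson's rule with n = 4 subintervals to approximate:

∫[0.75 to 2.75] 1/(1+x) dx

f(x) = 1/(1+x)
a = 0.75, b = 2.75, n = 4
h = (b - a)/n = 0.500000

Simpson's rule: (h/3)[f(x₀) + 4f(x₁) + 2f(x₂) + ... + f(xₙ)]

x_0 = 0.7500, f(x_0) = 0.571429, coefficient = 1
x_1 = 1.2500, f(x_1) = 0.444444, coefficient = 4
x_2 = 1.7500, f(x_2) = 0.363636, coefficient = 2
x_3 = 2.2500, f(x_3) = 0.307692, coefficient = 4
x_4 = 2.7500, f(x_4) = 0.266667, coefficient = 1

I ≈ (0.500000/3) × 4.573915 = 0.762319
Exact value: 0.762140
Error: 0.000179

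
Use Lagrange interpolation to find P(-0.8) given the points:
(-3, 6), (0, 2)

Lagrange interpolation formula:
P(x) = Σ yᵢ × Lᵢ(x)
where Lᵢ(x) = Π_{j≠i} (x - xⱼ)/(xᵢ - xⱼ)

L_0(-0.8) = (-0.8 - 0)/(-3 - 0) = 0.266667
L_1(-0.8) = (-0.8 - (-3))/(0 - (-3)) = 0.733333

P(-0.8) = 6×L_0(-0.8) + 2×L_1(-0.8)
P(-0.8) = 3.066667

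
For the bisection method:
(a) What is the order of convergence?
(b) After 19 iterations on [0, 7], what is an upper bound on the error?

(a) Bisection has linear (order 1) convergence; the error is halved each step.

(b) Error bound = (b-a)/2^n = (7 - 0)/2^{19}
    = 7/2^{19}

(a) 1 (linear); (b) error ≤ 1.34e-05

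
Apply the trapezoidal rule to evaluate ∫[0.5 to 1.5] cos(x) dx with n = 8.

f(x) = cos(x)
a = 0.5, b = 1.5, n = 8
h = (b - a)/n = 0.125000

Trapezoidal rule: (h/2)[f(x₀) + 2f(x₁) + 2f(x₂) + ... + f(xₙ)]

x_0 = 0.5000, f(x_0) = 0.877583, coefficient = 1
x_1 = 0.6250, f(x_1) = 0.810963, coefficient = 2
x_2 = 0.7500, f(x_2) = 0.731689, coefficient = 2
x_3 = 0.8750, f(x_3) = 0.640997, coefficient = 2
x_4 = 1.0000, f(x_4) = 0.540302, coefficient = 2
x_5 = 1.1250, f(x_5) = 0.431177, coefficient = 2
x_6 = 1.2500, f(x_6) = 0.315322, coefficient = 2
x_7 = 1.3750, f(x_7) = 0.194548, coefficient = 2
x_8 = 1.5000, f(x_8) = 0.070737, coefficient = 1

I ≈ (0.125000/2) × 8.278315 = 0.517395
Exact value: 0.518069
Error: 0.000675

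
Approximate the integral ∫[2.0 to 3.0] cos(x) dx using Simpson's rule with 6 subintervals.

f(x) = cos(x)
a = 2.0, b = 3.0, n = 6
h = (b - a)/n = 0.166667

Simpson's rule: (h/3)[f(x₀) + 4f(x₁) + 2f(x₂) + ... + f(xₙ)]

x_0 = 2.0000, f(x_0) = -0.416147, coefficient = 1
x_1 = 2.1667, f(x_1) = -0.561229, coefficient = 4
x_2 = 2.3333, f(x_2) = -0.690758, coefficient = 2
x_3 = 2.5000, f(x_3) = -0.801144, coefficient = 4
x_4 = 2.6667, f(x_4) = -0.889327, coefficient = 2
x_5 = 2.8333, f(x_5) = -0.952863, coefficient = 4
x_6 = 3.0000, f(x_6) = -0.989992, coefficient = 1

I ≈ (0.166667/3) × -13.827253 = -0.768181
Exact value: -0.768177
Error: 0.000003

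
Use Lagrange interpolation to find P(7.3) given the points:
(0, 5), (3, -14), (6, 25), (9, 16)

Lagrange interpolation formula:
P(x) = Σ yᵢ × Lᵢ(x)
where Lᵢ(x) = Π_{j≠i} (x - xⱼ)/(xᵢ - xⱼ)

L_0(7.3) = (7.3 - 3)/(0 - 3) × (7.3 - 6)/(0 - 6) × (7.3 - 9)/(0 - 9) = 0.058660
L_1(7.3) = (7.3 - 0)/(3 - 0) × (7.3 - 6)/(3 - 6) × (7.3 - 9)/(3 - 9) = -0.298759
L_2(7.3) = (7.3 - 0)/(6 - 0) × (7.3 - 3)/(6 - 3) × (7.3 - 9)/(6 - 9) = 0.988204
L_3(7.3) = (7.3 - 0)/(9 - 0) × (7.3 - 3)/(9 - 3) × (7.3 - 6)/(9 - 6) = 0.251895

P(7.3) = 5×L_0(7.3) + (-14)×L_1(7.3) + 25×L_2(7.3) + 16×L_3(7.3)
P(7.3) = 33.211346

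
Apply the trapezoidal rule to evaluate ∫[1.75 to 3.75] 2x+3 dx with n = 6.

f(x) = 2x+3
a = 1.75, b = 3.75, n = 6
h = (b - a)/n = 0.333333

Trapezoidal rule: (h/2)[f(x₀) + 2f(x₁) + 2f(x₂) + ... + f(xₙ)]

x_0 = 1.7500, f(x_0) = 6.500000, coefficient = 1
x_1 = 2.0833, f(x_1) = 7.166667, coefficient = 2
x_2 = 2.4167, f(x_2) = 7.833333, coefficient = 2
x_3 = 2.7500, f(x_3) = 8.500000, coefficient = 2
x_4 = 3.0833, f(x_4) = 9.166667, coefficient = 2
x_5 = 3.4167, f(x_5) = 9.833333, coefficient = 2
x_6 = 3.7500, f(x_6) = 10.500000, coefficient = 1

I ≈ (0.333333/2) × 102.000000 = 17.000000
Exact value: 17.000000
Error: 0.000000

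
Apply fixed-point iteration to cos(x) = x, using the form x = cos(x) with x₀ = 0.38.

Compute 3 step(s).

Equation: cos(x) = x
Fixed-point form: x = cos(x)
x₀ = 0.38

x_1 = g(0.380000) = 0.928665
x_2 = g(0.928665) = 0.598904
x_3 = g(0.598904) = 0.825954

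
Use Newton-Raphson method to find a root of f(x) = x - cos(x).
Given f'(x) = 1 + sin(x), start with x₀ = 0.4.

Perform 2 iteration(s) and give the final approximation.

f(x) = x - cos(x)
f'(x) = 1 + sin(x)
x₀ = 0.4

Newton-Raphson formula: x_{n+1} = x_n - f(x_n)/f'(x_n)

Iteration 1:
  f(0.400000) = -0.521061
  f'(0.400000) = 1.389418
  x_1 = 0.400000 - (-0.521061)/1.389418 = 0.775021
Iteration 2:
  f(0.775021) = 0.060615
  f'(0.775021) = 1.699731
  x_2 = 0.775021 - 0.060615/1.699731 = 0.739360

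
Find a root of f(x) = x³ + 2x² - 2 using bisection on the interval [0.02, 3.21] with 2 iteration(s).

f(x) = x³ + 2x² - 2
Initial interval: [0.02, 3.21]

Iteration 1:
  c_1 = (0.020000 + 3.210000)/2 = 1.615000
  f(c_1) = f(1.615000) = 7.428733
  f(a) × f(c) < 0, new interval: [0.020000, 1.615000]
Iteration 2:
  c_2 = (0.020000 + 1.615000)/2 = 0.817500
  f(c_2) = f(0.817500) = -0.117047
  f(a) × f(c) ≥ 0, new interval: [0.817500, 1.615000]

After 2 iteration(s), the approximation is c_2 = 0.817500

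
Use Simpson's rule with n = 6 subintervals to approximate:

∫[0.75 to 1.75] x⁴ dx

f(x) = x⁴
a = 0.75, b = 1.75, n = 6
h = (b - a)/n = 0.166667

Simpson's rule: (h/3)[f(x₀) + 4f(x₁) + 2f(x₂) + ... + f(xₙ)]

x_0 = 0.7500, f(x_0) = 0.316406, coefficient = 1
x_1 = 0.9167, f(x_1) = 0.706067, coefficient = 4
x_2 = 1.0833, f(x_2) = 1.377363, coefficient = 2
x_3 = 1.2500, f(x_3) = 2.441406, coefficient = 4
x_4 = 1.4167, f(x_4) = 4.027826, coefficient = 2
x_5 = 1.5833, f(x_5) = 6.284770, coefficient = 4
x_6 = 1.7500, f(x_6) = 9.378906, coefficient = 1

I ≈ (0.166667/3) × 58.234664 = 3.235259
Exact value: 3.235156
Error: 0.000103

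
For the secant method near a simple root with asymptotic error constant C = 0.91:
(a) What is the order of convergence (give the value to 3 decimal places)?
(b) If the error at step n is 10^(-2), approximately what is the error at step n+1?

(a) Secant method has superlinear convergence with order φ = (1+√5)/2 ≈ 1.618.
    This means |e_{n+1}| ≈ C|e_n|^1.618.

(b) With |e_n| = 10^(-2) and C = 0.91:
    |e_{n+1}| ≈ 0.91 × (10^(-2))^1.618 = 0.91 × 10^(-3.24)

(a) ≈ 1.618 (golden ratio); (b) |e_{n+1}| ≈ 5.284e-04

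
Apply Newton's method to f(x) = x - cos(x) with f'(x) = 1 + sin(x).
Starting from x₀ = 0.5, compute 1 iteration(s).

f(x) = x - cos(x)
f'(x) = 1 + sin(x)
x₀ = 0.5

Newton-Raphson formula: x_{n+1} = x_n - f(x_n)/f'(x_n)

Iteration 1:
  f(0.500000) = -0.377583
  f'(0.500000) = 1.479426
  x_1 = 0.500000 - (-0.377583)/1.479426 = 0.755222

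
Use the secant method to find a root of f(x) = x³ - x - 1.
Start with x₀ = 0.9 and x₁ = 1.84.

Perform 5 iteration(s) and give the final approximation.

f(x) = x³ - x - 1
x₀ = 0.9, x₁ = 1.84

Secant formula: x_{n+1} = x_n - f(x_n)(x_n - x_{n-1})/(f(x_n) - f(x_{n-1}))

Iteration 1:
  f(0.900000) = -1.171000
  f(1.840000) = 3.389504
  x_2 = 1.840000 - 3.389504×(1.840000 - 0.900000)/(3.389504 - (-1.171000))
       = 1.141364
Iteration 2:
  f(1.840000) = 3.389504
  f(1.141364) = -0.654497
  x_3 = 1.141364 - (-0.654497)×(1.141364 - 1.840000)/(-0.654497 - 3.389504)
       = 1.254434
Iteration 3:
  f(1.141364) = -0.654497
  f(1.254434) = -0.280452
  x_4 = 1.254434 - (-0.280452)×(1.254434 - 1.141364)/(-0.280452 - (-0.654497))
       = 1.339212
Iteration 4:
  f(1.254434) = -0.280452
  f(1.339212) = 0.062648
  x_5 = 1.339212 - 0.062648×(1.339212 - 1.254434)/(0.062648 - (-0.280452))
       = 1.323732
Iteration 5:
  f(1.339212) = 0.062648
  f(1.323732) = -0.004202
  x_6 = 1.323732 - (-0.004202)×(1.323732 - 1.339212)/(-0.004202 - 0.062648)
       = 1.324705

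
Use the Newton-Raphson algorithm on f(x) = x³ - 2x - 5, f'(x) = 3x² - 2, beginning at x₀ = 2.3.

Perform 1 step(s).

f(x) = x³ - 2x - 5
f'(x) = 3x² - 2
x₀ = 2.3

Newton-Raphson formula: x_{n+1} = x_n - f(x_n)/f'(x_n)

Iteration 1:
  f(2.300000) = 2.567000
  f'(2.300000) = 13.870000
  x_1 = 2.300000 - 2.567000/13.870000 = 2.114924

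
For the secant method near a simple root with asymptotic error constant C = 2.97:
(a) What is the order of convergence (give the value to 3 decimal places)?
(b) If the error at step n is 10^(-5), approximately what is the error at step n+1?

(a) Secant method has superlinear convergence with order φ = (1+√5)/2 ≈ 1.618.
    This means |e_{n+1}| ≈ C|e_n|^1.618.

(b) With |e_n| = 10^(-5) and C = 2.97:
    |e_{n+1}| ≈ 2.97 × (10^(-5))^1.618 = 2.97 × 10^(-8.09)

(a) ≈ 1.618 (golden ratio); (b) |e_{n+1}| ≈ 2.413e-08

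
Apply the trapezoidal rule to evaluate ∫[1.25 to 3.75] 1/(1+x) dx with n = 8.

f(x) = 1/(1+x)
a = 1.25, b = 3.75, n = 8
h = (b - a)/n = 0.312500

Trapezoidal rule: (h/2)[f(x₀) + 2f(x₁) + 2f(x₂) + ... + f(xₙ)]

x_0 = 1.2500, f(x_0) = 0.444444, coefficient = 1
x_1 = 1.5625, f(x_1) = 0.390244, coefficient = 2
x_2 = 1.8750, f(x_2) = 0.347826, coefficient = 2
x_3 = 2.1875, f(x_3) = 0.313725, coefficient = 2
x_4 = 2.5000, f(x_4) = 0.285714, coefficient = 2
x_5 = 2.8125, f(x_5) = 0.262295, coefficient = 2
x_6 = 3.1250, f(x_6) = 0.242424, coefficient = 2
x_7 = 3.4375, f(x_7) = 0.225352, coefficient = 2
x_8 = 3.7500, f(x_8) = 0.210526, coefficient = 1

I ≈ (0.312500/2) × 4.790133 = 0.748458
Exact value: 0.747214
Error: 0.001244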